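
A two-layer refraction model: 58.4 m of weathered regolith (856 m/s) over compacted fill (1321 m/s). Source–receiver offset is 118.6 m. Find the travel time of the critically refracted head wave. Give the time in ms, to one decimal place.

t = x/V₂ + 2h·√(V₂²−V₁²)/(V₁V₂).
√(V₂²−V₁²) = √(1321²−856²) = 1006.1 m/s; delay term = 2·58.4·1006.1/(856·1321) = 0.10393 s.
t = 118.6/1321 + 0.10393 = 0.19371 s.

193.7 ms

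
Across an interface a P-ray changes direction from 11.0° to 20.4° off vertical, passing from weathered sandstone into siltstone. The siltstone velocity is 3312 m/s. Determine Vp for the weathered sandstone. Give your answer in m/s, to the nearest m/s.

1813 m/s

sin 11.0° = 0.1908; sin 20.4° = 0.3486.
V₁ = V₂·(sin θ₁/sin θ₂) = 3312·(0.1908/0.3486) = 1813.00 m/s.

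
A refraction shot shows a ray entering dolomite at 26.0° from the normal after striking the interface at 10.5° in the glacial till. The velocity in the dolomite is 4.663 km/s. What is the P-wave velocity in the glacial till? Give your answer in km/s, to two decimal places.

1.94 km/s

sin 10.5° = 0.1822; sin 26.0° = 0.4384.
V₁ = V₂·(sin θ₁/sin θ₂) = 4.663·(0.1822/0.4384) = 1.94 km/s.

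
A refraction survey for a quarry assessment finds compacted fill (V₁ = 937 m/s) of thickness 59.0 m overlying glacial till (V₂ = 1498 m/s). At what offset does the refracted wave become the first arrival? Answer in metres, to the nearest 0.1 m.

245.8 m

θ_c = arcsin(937/1498) = 38.72°, so cos θ_c = 0.7802 and tᵢ = 2h cos θ_c/V₁ = 0.0983 s.
At crossover x/V₁ = x/V₂ + tᵢ ⇒ x = tᵢ/(1/V₁ − 1/V₂) = 0.09826/(1.0672e-03 − 6.6756e-04) = 245.84 m.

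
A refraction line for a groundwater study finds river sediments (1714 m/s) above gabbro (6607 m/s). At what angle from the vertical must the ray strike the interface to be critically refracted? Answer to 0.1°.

Critical incidence: sin θ_c = V₁/V₂ = 1714/6607 = 0.2594.
θ_c = arcsin 0.2594 = 15.04°.

15.0°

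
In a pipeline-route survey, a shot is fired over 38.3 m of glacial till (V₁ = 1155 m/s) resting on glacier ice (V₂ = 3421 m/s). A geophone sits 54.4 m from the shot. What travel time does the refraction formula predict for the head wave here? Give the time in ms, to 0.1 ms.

θ_c = arcsin(V₁/V₂) = arcsin(1155/3421) = 19.73°, cos θ_c = 0.9413.
Intercept time tᵢ = 2h cos θ_c / V₁ = 2·38.3·0.9413/1155 = 0.06243 s.
t = x/V₂ + tᵢ = 54.4/3421 + 0.06243 = 0.07833 s.

78.3 ms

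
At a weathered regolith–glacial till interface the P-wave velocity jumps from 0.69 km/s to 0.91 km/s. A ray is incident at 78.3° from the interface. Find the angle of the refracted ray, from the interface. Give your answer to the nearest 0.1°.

74.5°

Convert to the normal: θ₁ = 90° − 78.3° = 11.7°.
Snell's law: sin θ₂ = (V₂/V₁)·sin θ₁ = (0.91/0.69)·sin 11.7° = 0.2674.
θ₂ = arcsin 0.2674 = 15.51° from the normal.
From the interface: 90° − 15.51° = 74.49°.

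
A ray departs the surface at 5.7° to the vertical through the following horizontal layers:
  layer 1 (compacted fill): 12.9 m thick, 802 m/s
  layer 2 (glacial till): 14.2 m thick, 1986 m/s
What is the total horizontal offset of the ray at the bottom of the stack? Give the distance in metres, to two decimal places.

4.89 m

Apply Snell's law at each interface; in layer i the horizontal offset is hᵢ·tan θᵢ.
Layer 1: θ = 5.70°; offset = 12.9·tan 5.70° = 1.2876 m.
Layer 2: sin θ = 1986·sin 5.7°/802 = 0.2459, θ = 14.24°; offset = 14.2·tan 14.24° = 3.6031 m.
Σ offsets = 4.8907 m.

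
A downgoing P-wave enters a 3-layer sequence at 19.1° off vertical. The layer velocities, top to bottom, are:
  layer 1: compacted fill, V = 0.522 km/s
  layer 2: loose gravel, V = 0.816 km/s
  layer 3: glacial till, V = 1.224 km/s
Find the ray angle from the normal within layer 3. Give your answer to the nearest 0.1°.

Ray parameter p = sin 19.1° / 0.522 = 6.2685e-01 s/km.
sin θ_3 = p·V_3 = 6.2685e-01 × 1.224 = 0.7673.
θ_3 = arcsin 0.7673 = 50.11°.

50.1°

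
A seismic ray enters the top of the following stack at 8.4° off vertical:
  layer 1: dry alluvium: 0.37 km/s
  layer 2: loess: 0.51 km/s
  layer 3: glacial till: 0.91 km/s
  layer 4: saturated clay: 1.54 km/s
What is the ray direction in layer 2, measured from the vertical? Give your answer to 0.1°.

Snell's law across each interface conserves sin θ / V, so sin θ_2 = V_2·sin θ₁/V₁.
sin θ_2 = 0.51 × sin 8.4° / 0.37 = 0.2014.
θ_2 = 11.62° from the vertical.

11.6°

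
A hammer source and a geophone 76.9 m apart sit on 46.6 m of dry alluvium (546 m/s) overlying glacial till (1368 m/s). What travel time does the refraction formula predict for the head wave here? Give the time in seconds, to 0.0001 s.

0.2127 s

θ_c = arcsin(V₁/V₂) = arcsin(546/1368) = 23.52°, cos θ_c = 0.9169.
Intercept time tᵢ = 2h cos θ_c / V₁ = 2·46.6·0.9169/546 = 0.15651 s.
t = x/V₂ + tᵢ = 76.9/1368 + 0.15651 = 0.21272 s.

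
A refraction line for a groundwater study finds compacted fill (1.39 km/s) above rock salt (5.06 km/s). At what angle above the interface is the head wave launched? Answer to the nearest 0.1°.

Critical incidence: sin θ_c = V₁/V₂ = 1.39/5.06 = 0.2747.
θ_c = arcsin 0.2747 = 15.94°.
Measured from the interface: 90° − 15.94° = 74.06°.

74.1°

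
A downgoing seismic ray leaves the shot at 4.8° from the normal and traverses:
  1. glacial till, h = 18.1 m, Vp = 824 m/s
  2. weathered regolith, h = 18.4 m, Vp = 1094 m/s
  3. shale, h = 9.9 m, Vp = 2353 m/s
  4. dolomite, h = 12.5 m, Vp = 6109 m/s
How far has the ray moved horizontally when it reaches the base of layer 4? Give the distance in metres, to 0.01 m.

15.90 m

Apply Snell's law at each interface; in layer i the horizontal offset is hᵢ·tan θᵢ.
Layer 1: θ = 4.80°; offset = 18.1·tan 4.80° = 1.5199 m.
Layer 2: sin θ = 1094·sin 4.8°/824 = 0.1111, θ = 6.38°; offset = 18.4·tan 6.38° = 2.0569 m.
Layer 3: sin θ = 2353·sin 4.8°/824 = 0.2389, θ = 13.82°; offset = 9.9·tan 13.82° = 2.4362 m.
Layer 4: sin θ = 6109·sin 4.8°/824 = 0.6204, θ = 38.34°; offset = 12.5·tan 38.34° = 9.8873 m.
Summing the layer offsets gives 15.9003 m.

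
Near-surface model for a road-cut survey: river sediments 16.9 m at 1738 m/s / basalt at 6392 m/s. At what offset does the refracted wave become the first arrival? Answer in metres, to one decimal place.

44.7 m

θ_c = arcsin(1738/6392) = 15.78°, so cos θ_c = 0.9623 and tᵢ = 2h cos θ_c/V₁ = 0.0187 s.
At crossover x/V₁ = x/V₂ + tᵢ ⇒ x = tᵢ/(1/V₁ − 1/V₂) = 0.01871/(5.7537e-04 − 1.5645e-04) = 44.67 m.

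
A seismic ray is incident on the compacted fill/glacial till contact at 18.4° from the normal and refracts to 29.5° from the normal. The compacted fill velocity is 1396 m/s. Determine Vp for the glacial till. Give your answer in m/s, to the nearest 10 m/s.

2180 m/s

Snell's law: sin 18.4°/V₁ = sin 29.5°/V₂.
V₂ = V₁·sin 29.5°/sin 18.4° = 1396 × 1.5600 = 2177.81 m/s.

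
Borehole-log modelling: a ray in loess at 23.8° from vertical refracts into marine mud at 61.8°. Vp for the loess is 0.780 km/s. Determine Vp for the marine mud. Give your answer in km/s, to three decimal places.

Snell's law: sin 23.8°/V₁ = sin 61.8°/V₂.
V₂ = V₁·sin 61.8°/sin 23.8° = 0.780 × 2.1839 = 1.703 km/s.

1.703 km/s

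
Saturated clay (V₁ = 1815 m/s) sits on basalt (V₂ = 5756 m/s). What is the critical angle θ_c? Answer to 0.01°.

18.38°

At critical incidence the refracted ray runs along the interface (θ₂ = 90°), so sin θ_c = V₁/V₂.
θ_c = arcsin(1815/5756) = arcsin 0.3153 = 18.38°.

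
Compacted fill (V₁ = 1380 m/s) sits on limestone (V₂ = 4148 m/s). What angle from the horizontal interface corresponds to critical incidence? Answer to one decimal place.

Critical incidence: sin θ_c = V₁/V₂ = 1380/4148 = 0.3327.
θ_c = arcsin 0.3327 = 19.43°.
Measured from the interface: 90° − 19.43° = 70.57°.

70.6°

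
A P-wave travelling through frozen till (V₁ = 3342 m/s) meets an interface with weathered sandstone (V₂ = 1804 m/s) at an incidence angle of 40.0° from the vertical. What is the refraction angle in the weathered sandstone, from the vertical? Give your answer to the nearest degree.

Snell's law: sin θ₂ = (V₂/V₁)·sin θ₁ = (1804/3342)·sin 40.0° = 0.3470.
θ₂ = arcsin 0.3470 = 20.30° from the normal.

20°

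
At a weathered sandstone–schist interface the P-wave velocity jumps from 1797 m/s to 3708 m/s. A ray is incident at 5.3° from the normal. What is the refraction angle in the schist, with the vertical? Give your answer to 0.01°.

sin θ₁/V₁ = sin θ₂/V₂ ⇒ sin θ₂ = 3708·sin 5.3°/1797 = 3708·0.0924/1797 = 0.1906.
θ₂ = sin⁻¹(0.1906) = 10.99° (from vertical).

10.99°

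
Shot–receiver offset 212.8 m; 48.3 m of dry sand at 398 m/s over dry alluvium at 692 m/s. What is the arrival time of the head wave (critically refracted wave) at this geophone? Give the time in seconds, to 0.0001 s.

0.5061 s

θ_c = arcsin(V₁/V₂) = arcsin(398/692) = 35.11°, cos θ_c = 0.8181.
Intercept time tᵢ = 2h cos θ_c / V₁ = 2·48.3·0.8181/398 = 0.19855 s.
t = x/V₂ + tᵢ = 212.8/692 + 0.19855 = 0.50607 s.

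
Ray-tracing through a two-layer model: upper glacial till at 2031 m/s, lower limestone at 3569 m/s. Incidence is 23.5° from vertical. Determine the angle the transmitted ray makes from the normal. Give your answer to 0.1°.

44.5°

sin θ₁/V₁ = sin θ₂/V₂ ⇒ sin θ₂ = 3569·sin 23.5°/2031 = 3569·0.3987/2031 = 0.7007.
θ₂ = arcsin 0.7007 = 44.48° from the normal.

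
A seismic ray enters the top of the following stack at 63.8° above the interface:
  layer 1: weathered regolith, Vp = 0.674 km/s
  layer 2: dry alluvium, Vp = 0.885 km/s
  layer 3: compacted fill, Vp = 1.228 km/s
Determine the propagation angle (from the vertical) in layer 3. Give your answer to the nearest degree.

From the normal: θ₁ = 90° − 63.8° = 26.2°.
Snell's law across each interface conserves sin θ / V, so sin θ_3 = V_3·sin θ₁/V₁.
sin θ_3 = 1.228 × sin 26.2° / 0.674 = 0.8044.
θ_3 = arcsin 0.8044 = 53.55°.

54°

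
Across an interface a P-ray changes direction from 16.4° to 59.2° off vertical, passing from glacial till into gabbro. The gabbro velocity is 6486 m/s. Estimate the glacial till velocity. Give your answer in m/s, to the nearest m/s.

2132 m/s

sin 16.4° = 0.2823; sin 59.2° = 0.8590.
V₁ = V₂·(sin θ₁/sin θ₂) = 6486·(0.2823/0.8590) = 2131.96 m/s.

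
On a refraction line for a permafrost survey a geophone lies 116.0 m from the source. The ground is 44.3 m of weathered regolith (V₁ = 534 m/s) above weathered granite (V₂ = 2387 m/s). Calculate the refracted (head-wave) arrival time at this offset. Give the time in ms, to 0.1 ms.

t = x/V₂ + 2h·√(V₂²−V₁²)/(V₁V₂).
√(V₂²−V₁²) = √(2387²−534²) = 2326.5 m/s; delay term = 2·44.3·2326.5/(534·2387) = 0.16171 s.
t = 116.0/2387 + 0.16171 = 0.21031 s.

210.3 ms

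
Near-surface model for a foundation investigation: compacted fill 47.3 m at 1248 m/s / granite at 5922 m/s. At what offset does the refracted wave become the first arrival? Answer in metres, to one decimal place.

x_cross = 2h·√((V₂+V₁)/(V₂−V₁)).
(V₂+V₁)/(V₂−V₁) = (5922+1248)/(5922−1248) = 1.5340; √ = 1.2386.
x_cross = 2·47.3·1.2386 = 117.17 m.

117.2 m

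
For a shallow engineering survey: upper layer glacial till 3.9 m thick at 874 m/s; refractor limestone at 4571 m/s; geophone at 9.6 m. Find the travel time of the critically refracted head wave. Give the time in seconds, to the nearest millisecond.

t = x/V₂ + 2h·√(V₂²−V₁²)/(V₁V₂).
√(V₂²−V₁²) = √(4571²−874²) = 4486.7 m/s; delay term = 2·3.9·4486.7/(874·4571) = 0.00876 s.
t = 9.6/4571 + 0.00876 = 0.01086 s.

0.011 s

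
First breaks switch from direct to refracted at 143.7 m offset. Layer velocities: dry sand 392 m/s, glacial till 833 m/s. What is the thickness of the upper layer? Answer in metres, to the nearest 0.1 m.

43.1 m

h = (x_cross/2)·√((V₂−V₁)/(V₂+V₁)).
(V₂−V₁)/(V₂+V₁) = (833−392)/(833+392) = 0.3600; √ = 0.6000.
h = (143.7/2)·0.6000 = 43.11 m.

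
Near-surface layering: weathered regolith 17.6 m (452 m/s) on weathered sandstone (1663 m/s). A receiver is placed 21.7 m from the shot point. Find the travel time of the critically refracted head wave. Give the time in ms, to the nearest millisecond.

88 ms

t = x/V₂ + 2h·√(V₂²−V₁²)/(V₁V₂).
√(V₂²−V₁²) = √(1663²−452²) = 1600.4 m/s; delay term = 2·17.6·1600.4/(452·1663) = 0.07494 s.
t = 21.7/1663 + 0.07494 = 0.08799 s.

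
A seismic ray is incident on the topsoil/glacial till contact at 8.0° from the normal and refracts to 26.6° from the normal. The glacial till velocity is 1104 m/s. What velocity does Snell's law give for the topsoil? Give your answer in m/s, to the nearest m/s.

Snell's law: sin 8.0°/V₁ = sin 26.6°/V₂.
V₁ = V₂·sin 8.0°/sin 26.6° = 1104 × 0.3108 = 343.15 m/s.

343 m/s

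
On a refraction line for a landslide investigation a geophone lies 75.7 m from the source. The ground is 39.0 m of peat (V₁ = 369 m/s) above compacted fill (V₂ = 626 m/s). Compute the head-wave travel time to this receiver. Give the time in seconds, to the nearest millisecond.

t = x/V₂ + 2h·√(V₂²−V₁²)/(V₁V₂).
√(V₂²−V₁²) = √(626²−369²) = 505.7 m/s; delay term = 2·39.0·505.7/(369·626) = 0.17075 s.
t = 75.7/626 + 0.17075 = 0.29168 s.

0.292 s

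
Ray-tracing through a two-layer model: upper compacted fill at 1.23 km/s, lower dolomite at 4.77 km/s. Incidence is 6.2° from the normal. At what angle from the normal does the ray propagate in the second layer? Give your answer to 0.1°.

Snell's law: sin θ₂ = (V₂/V₁)·sin θ₁ = (4.77/1.23)·sin 6.2° = 0.4188.
θ₂ = sin⁻¹(0.4188) = 24.76° (from vertical).

24.8°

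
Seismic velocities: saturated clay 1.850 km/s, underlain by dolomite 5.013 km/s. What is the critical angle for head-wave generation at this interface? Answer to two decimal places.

At critical incidence the refracted ray runs along the interface (θ₂ = 90°), so sin θ_c = V₁/V₂.
θ_c = arcsin(1.850/5.013) = arcsin 0.3690 = 21.66°.

21.66°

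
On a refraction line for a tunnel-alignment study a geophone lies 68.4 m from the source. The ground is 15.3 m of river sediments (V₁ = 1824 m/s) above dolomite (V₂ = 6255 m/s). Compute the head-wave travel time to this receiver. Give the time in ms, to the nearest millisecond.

t = x/V₂ + 2h·√(V₂²−V₁²)/(V₁V₂).
√(V₂²−V₁²) = √(6255²−1824²) = 5983.1 m/s; delay term = 2·15.3·5983.1/(1824·6255) = 0.01605 s.
t = 68.4/6255 + 0.01605 = 0.02698 s.

27 ms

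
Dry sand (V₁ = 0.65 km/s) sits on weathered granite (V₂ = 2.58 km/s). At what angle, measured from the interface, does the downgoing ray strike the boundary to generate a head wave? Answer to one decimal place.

At critical incidence the refracted ray runs along the interface (θ₂ = 90°), so sin θ_c = V₁/V₂.
θ_c = arcsin(0.65/2.58) = arcsin 0.2519 = 14.59°.
Measured from the interface: 90° − 14.59° = 75.41°.

75.4°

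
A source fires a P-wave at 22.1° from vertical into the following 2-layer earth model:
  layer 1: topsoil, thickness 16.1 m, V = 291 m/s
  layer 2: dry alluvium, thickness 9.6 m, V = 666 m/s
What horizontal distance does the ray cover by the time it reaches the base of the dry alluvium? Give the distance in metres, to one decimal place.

22.8 m

Apply Snell's law at each interface; in layer i the horizontal offset is hᵢ·tan θᵢ.
Layer 1: θ = 22.10°; offset = 16.1·tan 22.10° = 6.538 m.
Layer 2: sin θ = 666·sin 22.1°/291 = 0.8610, θ = 59.43°; offset = 9.6·tan 59.43° = 16.255 m.
Σ offsets = 22.793 m.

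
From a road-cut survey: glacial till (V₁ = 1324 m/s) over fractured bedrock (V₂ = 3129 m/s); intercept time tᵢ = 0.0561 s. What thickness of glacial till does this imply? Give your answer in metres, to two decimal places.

h = tᵢ·V₁·V₂ / (2·√(V₂²−V₁²)).
√(V₂²−V₁²) = √(3129² − 1324²) = 2835.1 m/s.
h = 0.0561 s × 1324 × 3129 / (2 × 2835.1) = 40.99 m.

40.99 m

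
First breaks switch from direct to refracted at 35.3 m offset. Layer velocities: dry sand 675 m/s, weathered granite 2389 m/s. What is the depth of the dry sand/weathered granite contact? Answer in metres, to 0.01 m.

h = (x_cross/2)·√((V₂−V₁)/(V₂+V₁)).
(V₂−V₁)/(V₂+V₁) = (2389−675)/(2389+675) = 0.5594; √ = 0.7479.
h = (35.3/2)·0.7479 = 13.20 m.

13.20 m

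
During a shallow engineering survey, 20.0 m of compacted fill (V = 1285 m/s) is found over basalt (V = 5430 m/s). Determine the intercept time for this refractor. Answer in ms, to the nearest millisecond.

30 ms

θ_c = arcsin(V₁/V₂) = arcsin(1285/5430) = 13.69°; cos θ_c = 0.9716.
tᵢ = 2h·cos θ_c / V₁ = 2·20.0·0.9716 / 1285 = 0.03024 s.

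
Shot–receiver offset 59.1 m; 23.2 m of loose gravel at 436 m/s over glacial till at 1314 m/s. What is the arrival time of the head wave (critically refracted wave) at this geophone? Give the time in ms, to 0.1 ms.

t = x/V₂ + 2h·√(V₂²−V₁²)/(V₁V₂).
√(V₂²−V₁²) = √(1314²−436²) = 1239.6 m/s; delay term = 2·23.2·1239.6/(436·1314) = 0.10039 s.
t = 59.1/1314 + 0.10039 = 0.14537 s.

145.4 ms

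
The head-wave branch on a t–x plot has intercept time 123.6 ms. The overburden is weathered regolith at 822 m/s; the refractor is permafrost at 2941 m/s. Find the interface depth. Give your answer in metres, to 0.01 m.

h = tᵢ·V₁·V₂ / (2·√(V₂²−V₁²)).
√(V₂²−V₁²) = √(2941² − 822²) = 2823.8 m/s.
h = 0.1236 s × 822 × 2941 / (2 × 2823.8) = 52.91 m.

52.91 m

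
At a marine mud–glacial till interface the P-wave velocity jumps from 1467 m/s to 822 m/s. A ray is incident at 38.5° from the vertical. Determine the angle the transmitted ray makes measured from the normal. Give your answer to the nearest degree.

20°

Snell's law: sin θ₂ = (V₂/V₁)·sin θ₁ = (822/1467)·sin 38.5° = 0.3488.
θ₂ = arcsin 0.3488 = 20.41° from the normal.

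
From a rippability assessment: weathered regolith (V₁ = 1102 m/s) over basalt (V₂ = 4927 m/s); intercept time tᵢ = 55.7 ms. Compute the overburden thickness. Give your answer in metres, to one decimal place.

θ_c = arcsin(1102/4927) = 12.92°; cos θ_c = 0.9747.
tᵢ = 2h cos θ_c/V₁ ⇒ h = tᵢ·V₁/(2 cos θ_c) = 0.0557·1102/(2·0.9747) = 31.49 m.

31.5 m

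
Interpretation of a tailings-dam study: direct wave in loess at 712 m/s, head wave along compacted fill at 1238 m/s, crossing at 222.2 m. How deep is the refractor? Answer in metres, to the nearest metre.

h = (x_cross/2)·√((V₂−V₁)/(V₂+V₁)).
(V₂−V₁)/(V₂+V₁) = (1238−712)/(1238+712) = 0.2697; √ = 0.5194.
h = (222.2/2)·0.5194 = 57.70 m.

58 m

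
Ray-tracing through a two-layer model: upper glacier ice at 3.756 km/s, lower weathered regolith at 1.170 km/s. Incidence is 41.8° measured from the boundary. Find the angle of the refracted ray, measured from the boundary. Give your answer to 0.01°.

76.57°

Angle from the normal: 90° − 41.8° = 48.2°.
sin θ₁/V₁ = sin θ₂/V₂ ⇒ sin θ₂ = 1.170·sin 48.2°/3.756 = 1.170·0.7455/3.756 = 0.2322.
θ₂ = arcsin 0.2322 = 13.43° from the normal.
From the interface: 90° − 13.43° = 76.57°.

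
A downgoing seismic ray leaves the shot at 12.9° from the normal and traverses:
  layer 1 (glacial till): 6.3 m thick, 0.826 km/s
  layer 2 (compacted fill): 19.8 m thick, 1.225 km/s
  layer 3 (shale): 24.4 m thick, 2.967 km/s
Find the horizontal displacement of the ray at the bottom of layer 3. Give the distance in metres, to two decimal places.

41.14 m

Ray parameter p = sin 12.9° / 0.826 km/s = 2.7028e-01 s/km.
Layer 1: θ = 12.90°; offset = 6.3·tan 12.90° = 1.4429 m.
Layer 2: sin θ = p·1.225 = 0.3311 → θ = 19.34°; offset = 19.8·tan 19.34° = 6.9475 m.
Layer 3: sin θ = p·2.967 = 0.8019 → θ = 53.31°; offset = 24.4·tan 53.31° = 32.7512 m.
Total horizontal offset = 41.1416 m.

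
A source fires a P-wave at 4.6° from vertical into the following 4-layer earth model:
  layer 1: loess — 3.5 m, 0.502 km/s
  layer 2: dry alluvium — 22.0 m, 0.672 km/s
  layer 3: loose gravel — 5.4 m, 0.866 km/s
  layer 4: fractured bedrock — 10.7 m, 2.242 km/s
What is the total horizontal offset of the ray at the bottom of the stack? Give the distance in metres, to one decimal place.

7.5 m

Apply Snell's law at each interface; in layer i the horizontal offset is hᵢ·tan θᵢ.
Layer 1: θ = 4.60°; offset = 3.5·tan 4.60° = 0.282 m.
Layer 2: sin θ = 0.672·sin 4.6°/0.502 = 0.1074, θ = 6.16°; offset = 22.0·tan 6.16° = 2.376 m.
Layer 3: sin θ = 0.866·sin 4.6°/0.502 = 0.1384, θ = 7.95°; offset = 5.4·tan 7.95° = 0.754 m.
Layer 4: sin θ = 2.242·sin 4.6°/0.502 = 0.3582, θ = 20.99°; offset = 10.7·tan 20.99° = 4.105 m.
Summing the layer offsets gives 7.516 m.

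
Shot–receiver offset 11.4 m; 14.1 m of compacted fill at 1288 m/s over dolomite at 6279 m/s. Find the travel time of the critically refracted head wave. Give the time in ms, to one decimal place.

t = x/V₂ + 2h·√(V₂²−V₁²)/(V₁V₂).
√(V₂²−V₁²) = √(6279²−1288²) = 6145.5 m/s; delay term = 2·14.1·6145.5/(1288·6279) = 0.02143 s.
t = 11.4/6279 + 0.02143 = 0.02324 s.

23.2 ms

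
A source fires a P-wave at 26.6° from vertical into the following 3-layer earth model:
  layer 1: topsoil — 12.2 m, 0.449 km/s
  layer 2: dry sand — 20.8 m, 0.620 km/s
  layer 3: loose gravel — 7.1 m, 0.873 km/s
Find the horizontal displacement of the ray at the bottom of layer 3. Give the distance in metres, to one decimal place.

p = sin θ₁/V₁ = sin 26.6°/0.449 = 9.9724e-01 s/km is conserved through the stack.
Layer 1: θ = 26.60°; offset = 12.2·tan 26.60° = 6.109 m.
Layer 2: sin θ = p·0.620 = 0.6183 → θ = 38.19°; offset = 20.8·tan 38.19° = 16.363 m.
Layer 3: sin θ = p·0.873 = 0.8706 → θ = 60.53°; offset = 7.1·tan 60.53° = 12.563 m.
Total horizontal offset = 35.035 m.

35.0 m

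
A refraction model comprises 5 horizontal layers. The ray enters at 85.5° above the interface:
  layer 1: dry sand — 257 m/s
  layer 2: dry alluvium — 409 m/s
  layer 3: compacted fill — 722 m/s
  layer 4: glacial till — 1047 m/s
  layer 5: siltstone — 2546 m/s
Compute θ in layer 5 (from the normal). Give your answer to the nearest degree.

51°

From the normal: θ₁ = 90° − 85.5° = 4.5°.
Snell's law across each interface conserves sin θ / V, so sin θ_5 = V_5·sin θ₁/V₁.
sin θ_5 = 2546 × sin 4.5° / 257 = 0.7773.
θ_5 = arcsin 0.7773 = 51.01°.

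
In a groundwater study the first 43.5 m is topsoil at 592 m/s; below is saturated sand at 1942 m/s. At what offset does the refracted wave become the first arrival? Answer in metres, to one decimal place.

θ_c = arcsin(592/1942) = 17.75°, so cos θ_c = 0.9524 and tᵢ = 2h cos θ_c/V₁ = 0.1400 s.
At crossover x/V₁ = x/V₂ + tᵢ ⇒ x = tᵢ/(1/V₁ − 1/V₂) = 0.13996/(1.6892e-03 − 5.1493e-04) = 119.19 m.

119.2 m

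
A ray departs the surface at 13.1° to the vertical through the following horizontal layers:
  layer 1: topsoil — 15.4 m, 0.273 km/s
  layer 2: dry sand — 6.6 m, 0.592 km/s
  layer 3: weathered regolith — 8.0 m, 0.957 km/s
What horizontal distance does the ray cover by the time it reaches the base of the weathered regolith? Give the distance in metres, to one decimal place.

17.8 m

Apply Snell's law at each interface; in layer i the horizontal offset is hᵢ·tan θᵢ.
Layer 1: θ = 13.10°; offset = 15.4·tan 13.10° = 3.584 m.
Layer 2: sin θ = 0.592·sin 13.1°/0.273 = 0.4915, θ = 29.44°; offset = 6.6·tan 29.44° = 3.725 m.
Layer 3: sin θ = 0.957·sin 13.1°/0.273 = 0.7945, θ = 52.61°; offset = 8.0·tan 52.61° = 10.468 m.
Σ offsets = 17.776 m.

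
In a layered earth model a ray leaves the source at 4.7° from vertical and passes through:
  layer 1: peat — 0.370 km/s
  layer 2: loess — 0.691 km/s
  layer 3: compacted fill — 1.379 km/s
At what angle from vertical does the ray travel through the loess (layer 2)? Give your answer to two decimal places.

8.80°

Snell's law across each interface conserves sin θ / V, so sin θ_2 = V_2·sin θ₁/V₁.
sin θ_2 = 0.691 × sin 4.7° / 0.370 = 0.1530.
θ_2 = arcsin 0.1530 = 8.80°.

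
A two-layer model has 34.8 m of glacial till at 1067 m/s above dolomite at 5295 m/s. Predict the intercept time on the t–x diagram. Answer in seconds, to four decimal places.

0.0639 s

θ_c = arcsin(V₁/V₂) = arcsin(1067/5295) = 11.63°; cos θ_c = 0.9795.
tᵢ = 2h·cos θ_c / V₁ = 2·34.8·0.9795 / 1067 = 0.06389 s.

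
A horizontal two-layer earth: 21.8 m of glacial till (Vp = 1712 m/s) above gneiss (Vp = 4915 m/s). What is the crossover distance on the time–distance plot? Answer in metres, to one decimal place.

62.7 m

θ_c = arcsin(1712/4915) = 20.38°, so cos θ_c = 0.9374 and tᵢ = 2h cos θ_c/V₁ = 0.0239 s.
At crossover x/V₁ = x/V₂ + tᵢ ⇒ x = tᵢ/(1/V₁ − 1/V₂) = 0.02387/(5.8411e-04 − 2.0346e-04) = 62.71 m.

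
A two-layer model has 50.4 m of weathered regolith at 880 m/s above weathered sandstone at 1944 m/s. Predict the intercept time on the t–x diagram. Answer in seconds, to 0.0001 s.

θ_c = arcsin(V₁/V₂) = arcsin(880/1944) = 26.92°; cos θ_c = 0.8917.
tᵢ = 2h·cos θ_c / V₁ = 2·50.4·0.8917 / 880 = 0.10214 s.

0.1021 s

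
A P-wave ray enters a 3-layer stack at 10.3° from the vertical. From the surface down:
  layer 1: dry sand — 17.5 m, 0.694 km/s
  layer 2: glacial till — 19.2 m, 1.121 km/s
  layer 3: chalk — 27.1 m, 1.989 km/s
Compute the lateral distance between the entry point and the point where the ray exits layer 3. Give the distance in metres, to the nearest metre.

25 m

Apply Snell's law at each interface; in layer i the horizontal offset is hᵢ·tan θᵢ.
Layer 1: θ = 10.30°; offset = 17.5·tan 10.30° = 3.180 m.
Layer 2: sin θ = 1.121·sin 10.3°/0.694 = 0.2888, θ = 16.79°; offset = 19.2·tan 16.79° = 5.792 m.
Layer 3: sin θ = 1.989·sin 10.3°/0.694 = 0.5124, θ = 30.83°; offset = 27.1·tan 30.83° = 16.172 m.
Summing the layer offsets gives 25.144 m.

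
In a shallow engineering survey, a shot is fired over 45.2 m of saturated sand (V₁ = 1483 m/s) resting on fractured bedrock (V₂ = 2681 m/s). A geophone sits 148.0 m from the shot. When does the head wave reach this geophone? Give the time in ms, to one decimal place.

t = x/V₂ + 2h·√(V₂²−V₁²)/(V₁V₂).
√(V₂²−V₁²) = √(2681²−1483²) = 2233.5 m/s; delay term = 2·45.2·2233.5/(1483·2681) = 0.05078 s.
t = 148.0/2681 + 0.05078 = 0.10599 s.

106.0 ms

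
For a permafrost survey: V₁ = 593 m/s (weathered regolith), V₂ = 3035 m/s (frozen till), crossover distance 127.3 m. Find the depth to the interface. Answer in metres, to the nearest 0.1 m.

52.2 m

h = (x_cross/2)·√((V₂−V₁)/(V₂+V₁)).
(V₂−V₁)/(V₂+V₁) = (3035−593)/(3035+593) = 0.6731; √ = 0.8204.
h = (127.3/2)·0.8204 = 52.22 m.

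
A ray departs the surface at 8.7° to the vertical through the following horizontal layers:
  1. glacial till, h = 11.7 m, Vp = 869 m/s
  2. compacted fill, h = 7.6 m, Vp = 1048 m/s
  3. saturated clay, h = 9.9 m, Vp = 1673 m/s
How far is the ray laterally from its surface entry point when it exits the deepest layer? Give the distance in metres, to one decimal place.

p = sin θ₁/V₁ = sin 8.7°/869 = 1.7406e-04 s/m is conserved through the stack.
Layer 1: θ = 8.70°; offset = 11.7·tan 8.70° = 1.790 m.
Layer 2: sin θ = p·1048 = 0.1824 → θ = 10.51°; offset = 7.6·tan 10.51° = 1.410 m.
Layer 3: sin θ = p·1673 = 0.2912 → θ = 16.93°; offset = 9.9·tan 16.93° = 3.014 m.
Σ offsets = 6.214 m.

6.2 m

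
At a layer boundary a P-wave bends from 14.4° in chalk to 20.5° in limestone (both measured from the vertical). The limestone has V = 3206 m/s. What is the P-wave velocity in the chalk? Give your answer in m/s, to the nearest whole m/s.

Snell's law: sin 14.4°/V₁ = sin 20.5°/V₂.
V₁ = V₂·sin 14.4°/sin 20.5° = 3206 × 0.7101 = 2276.65 m/s.

2277 m/s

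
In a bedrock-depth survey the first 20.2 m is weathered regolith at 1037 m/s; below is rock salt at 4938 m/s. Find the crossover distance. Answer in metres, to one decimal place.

50.0 m

θ_c = arcsin(1037/4938) = 12.12°, so cos θ_c = 0.9777 and tᵢ = 2h cos θ_c/V₁ = 0.0381 s.
At crossover x/V₁ = x/V₂ + tᵢ ⇒ x = tᵢ/(1/V₁ − 1/V₂) = 0.03809/(9.6432e-04 − 2.0251e-04) = 50.00 m.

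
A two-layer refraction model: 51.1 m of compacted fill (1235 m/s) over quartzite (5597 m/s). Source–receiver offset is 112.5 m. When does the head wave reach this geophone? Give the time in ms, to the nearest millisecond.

θ_c = arcsin(V₁/V₂) = arcsin(1235/5597) = 12.75°, cos θ_c = 0.9754.
Intercept time tᵢ = 2h cos θ_c / V₁ = 2·51.1·0.9754/1235 = 0.08071 s.
t = x/V₂ + tᵢ = 112.5/5597 + 0.08071 = 0.10081 s.

101 ms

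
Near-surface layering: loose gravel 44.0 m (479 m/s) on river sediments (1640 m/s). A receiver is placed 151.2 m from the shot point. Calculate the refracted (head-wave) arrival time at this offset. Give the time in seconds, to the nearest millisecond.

θ_c = arcsin(V₁/V₂) = arcsin(479/1640) = 16.98°, cos θ_c = 0.9564.
Intercept time tᵢ = 2h cos θ_c / V₁ = 2·44.0·0.9564/479 = 0.17571 s.
t = x/V₂ + tᵢ = 151.2/1640 + 0.17571 = 0.26790 s.

0.268 s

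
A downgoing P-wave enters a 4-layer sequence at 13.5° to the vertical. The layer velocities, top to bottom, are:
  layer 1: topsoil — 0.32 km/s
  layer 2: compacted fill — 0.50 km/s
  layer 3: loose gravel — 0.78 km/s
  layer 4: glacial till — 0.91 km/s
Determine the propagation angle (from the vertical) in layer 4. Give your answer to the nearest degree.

42°

Snell's law across each interface conserves sin θ / V, so sin θ_4 = V_4·sin θ₁/V₁.
sin θ_4 = 0.91 × sin 13.5° / 0.32 = 0.6639.
θ_4 = 41.59° from the vertical.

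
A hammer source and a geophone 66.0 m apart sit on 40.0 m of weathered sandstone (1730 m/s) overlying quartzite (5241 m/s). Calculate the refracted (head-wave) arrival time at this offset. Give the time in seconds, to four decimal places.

t = x/V₂ + 2h·√(V₂²−V₁²)/(V₁V₂).
√(V₂²−V₁²) = √(5241²−1730²) = 4947.2 m/s; delay term = 2·40.0·4947.2/(1730·5241) = 0.04365 s.
t = 66.0/5241 + 0.04365 = 0.05624 s.

0.0562 s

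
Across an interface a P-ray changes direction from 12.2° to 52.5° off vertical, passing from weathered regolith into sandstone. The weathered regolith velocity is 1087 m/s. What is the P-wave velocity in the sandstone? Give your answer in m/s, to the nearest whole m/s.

sin 12.2° = 0.2113; sin 52.5° = 0.7934.
V₂ = V₁·(sin θ₂/sin θ₁) = 1087·(0.7934/0.2113) = 4080.80 m/s.

4081 m/s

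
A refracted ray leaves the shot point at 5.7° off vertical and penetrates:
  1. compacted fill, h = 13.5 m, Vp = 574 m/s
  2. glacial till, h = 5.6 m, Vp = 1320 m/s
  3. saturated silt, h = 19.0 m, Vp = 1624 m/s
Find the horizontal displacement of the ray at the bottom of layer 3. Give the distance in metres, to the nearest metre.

8 m

Apply Snell's law at each interface; in layer i the horizontal offset is hᵢ·tan θᵢ.
Layer 1: θ = 5.70°; offset = 13.5·tan 5.70° = 1.347 m.
Layer 2: sin θ = 1320·sin 5.7°/574 = 0.2284, θ = 13.20°; offset = 5.6·tan 13.20° = 1.314 m.
Layer 3: sin θ = 1624·sin 5.7°/574 = 0.2810, θ = 16.32°; offset = 19.0·tan 16.32° = 5.563 m.
Summing the layer offsets gives 8.224 m.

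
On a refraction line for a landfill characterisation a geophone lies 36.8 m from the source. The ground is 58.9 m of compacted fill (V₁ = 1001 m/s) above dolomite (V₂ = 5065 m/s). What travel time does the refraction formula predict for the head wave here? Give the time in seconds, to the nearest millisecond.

t = x/V₂ + 2h·√(V₂²−V₁²)/(V₁V₂).
√(V₂²−V₁²) = √(5065²−1001²) = 4965.1 m/s; delay term = 2·58.9·4965.1/(1001·5065) = 0.11536 s.
t = 36.8/5065 + 0.11536 = 0.12263 s.

0.123 s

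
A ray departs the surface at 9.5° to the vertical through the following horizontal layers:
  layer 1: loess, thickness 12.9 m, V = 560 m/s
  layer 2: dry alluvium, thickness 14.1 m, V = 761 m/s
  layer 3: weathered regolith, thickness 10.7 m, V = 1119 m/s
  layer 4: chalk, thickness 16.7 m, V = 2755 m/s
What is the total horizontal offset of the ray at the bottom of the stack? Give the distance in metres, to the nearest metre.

Apply Snell's law at each interface; in layer i the horizontal offset is hᵢ·tan θᵢ.
Layer 1: θ = 9.50°; offset = 12.9·tan 9.50° = 2.159 m.
Layer 2: sin θ = 761·sin 9.5°/560 = 0.2243, θ = 12.96°; offset = 14.1·tan 12.96° = 3.245 m.
Layer 3: sin θ = 1119·sin 9.5°/560 = 0.3298, θ = 19.26°; offset = 10.7·tan 19.26° = 3.738 m.
Layer 4: sin θ = 2755·sin 9.5°/560 = 0.8120, θ = 54.29°; offset = 16.7·tan 54.29° = 23.231 m.
Total horizontal offset = 32.373 m.

32 m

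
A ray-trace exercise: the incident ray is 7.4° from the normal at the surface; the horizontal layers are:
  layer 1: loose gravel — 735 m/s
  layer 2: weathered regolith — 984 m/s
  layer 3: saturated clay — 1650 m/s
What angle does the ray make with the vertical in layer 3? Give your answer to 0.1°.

16.8°

Ray parameter p = sin 7.4° / 735 = 1.7523e-04 s/m.
sin θ_3 = p·V_3 = 1.7523e-04 × 1650 = 0.2891.
θ_3 = 16.81° from the vertical.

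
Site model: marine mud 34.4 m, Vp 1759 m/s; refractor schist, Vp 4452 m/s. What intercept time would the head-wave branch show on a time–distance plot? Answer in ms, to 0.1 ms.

35.9 ms

tᵢ = 2h·√(V₂²−V₁²)/(V₁V₂).
√(V₂²−V₁²) = √(4452²−1759²) = 4089.8 m/s.
tᵢ = 2·34.4·4089.8/(1759·4452) = 0.03593 s.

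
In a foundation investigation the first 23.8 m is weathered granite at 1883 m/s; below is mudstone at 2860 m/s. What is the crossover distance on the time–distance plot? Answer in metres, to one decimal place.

104.9 m

θ_c = arcsin(1883/2860) = 41.18°, so cos θ_c = 0.7527 and tᵢ = 2h cos θ_c/V₁ = 0.0190 s.
At crossover x/V₁ = x/V₂ + tᵢ ⇒ x = tᵢ/(1/V₁ − 1/V₂) = 0.01903/(5.3107e-04 − 3.4965e-04) = 104.88 m.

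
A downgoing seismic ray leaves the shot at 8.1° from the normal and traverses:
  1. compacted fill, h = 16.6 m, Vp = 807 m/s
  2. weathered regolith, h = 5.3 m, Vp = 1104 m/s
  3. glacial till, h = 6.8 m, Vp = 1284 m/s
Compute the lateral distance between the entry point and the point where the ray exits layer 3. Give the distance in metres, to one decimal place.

Apply Snell's law at each interface; in layer i the horizontal offset is hᵢ·tan θᵢ.
Layer 1: θ = 8.10°; offset = 16.6·tan 8.10° = 2.363 m.
Layer 2: sin θ = 1104·sin 8.1°/807 = 0.1928, θ = 11.11°; offset = 5.3·tan 11.11° = 1.041 m.
Layer 3: sin θ = 1284·sin 8.1°/807 = 0.2242, θ = 12.95°; offset = 6.8·tan 12.95° = 1.564 m.
Σ offsets = 4.968 m.

5.0 m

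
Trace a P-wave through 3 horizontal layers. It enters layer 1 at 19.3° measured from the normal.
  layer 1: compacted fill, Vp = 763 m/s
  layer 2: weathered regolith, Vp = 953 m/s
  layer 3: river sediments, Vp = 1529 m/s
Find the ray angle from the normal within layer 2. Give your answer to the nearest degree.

24°

Snell's law across each interface conserves sin θ / V, so sin θ_2 = V_2·sin θ₁/V₁.
sin θ_2 = 953 × sin 19.3° / 763 = 0.4128.
θ_2 = 24.38° from the vertical.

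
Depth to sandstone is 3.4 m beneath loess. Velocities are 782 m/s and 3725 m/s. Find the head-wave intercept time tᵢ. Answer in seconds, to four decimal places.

0.0085 s

θ_c = arcsin(V₁/V₂) = arcsin(782/3725) = 12.12°; cos θ_c = 0.9777.
tᵢ = 2h·cos θ_c / V₁ = 2·3.4·0.9777 / 782 = 0.00850 s.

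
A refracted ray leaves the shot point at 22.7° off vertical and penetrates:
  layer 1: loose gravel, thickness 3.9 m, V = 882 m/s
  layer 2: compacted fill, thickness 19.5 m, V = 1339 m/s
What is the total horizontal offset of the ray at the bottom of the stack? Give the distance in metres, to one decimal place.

Apply Snell's law at each interface; in layer i the horizontal offset is hᵢ·tan θᵢ.
Layer 1: θ = 22.70°; offset = 3.9·tan 22.70° = 1.631 m.
Layer 2: sin θ = 1339·sin 22.7°/882 = 0.5859, θ = 35.86°; offset = 19.5·tan 35.86° = 14.097 m.
Σ offsets = 15.728 m.

15.7 m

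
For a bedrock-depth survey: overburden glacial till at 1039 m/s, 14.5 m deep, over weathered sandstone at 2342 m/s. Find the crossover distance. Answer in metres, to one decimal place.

θ_c = arcsin(1039/2342) = 26.34°, so cos θ_c = 0.8962 and tᵢ = 2h cos θ_c/V₁ = 0.0250 s.
At crossover x/V₁ = x/V₂ + tᵢ ⇒ x = tᵢ/(1/V₁ − 1/V₂) = 0.02501/(9.6246e-04 − 4.2699e-04) = 46.71 m.

46.7 m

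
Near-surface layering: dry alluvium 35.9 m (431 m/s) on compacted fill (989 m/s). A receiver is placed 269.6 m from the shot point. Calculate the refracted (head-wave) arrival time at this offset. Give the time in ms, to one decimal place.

422.5 ms

t = x/V₂ + 2h·√(V₂²−V₁²)/(V₁V₂).
√(V₂²−V₁²) = √(989²−431²) = 890.1 m/s; delay term = 2·35.9·890.1/(431·989) = 0.14994 s.
t = 269.6/989 + 0.14994 = 0.42254 s.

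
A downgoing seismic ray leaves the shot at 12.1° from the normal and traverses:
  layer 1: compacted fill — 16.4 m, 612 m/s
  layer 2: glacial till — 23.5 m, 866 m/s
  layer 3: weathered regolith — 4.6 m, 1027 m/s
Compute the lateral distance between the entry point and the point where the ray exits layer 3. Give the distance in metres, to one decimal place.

12.5 m

Ray parameter p = sin 12.1° / 612 m/s = 3.4251e-04 s/m.
Layer 1: θ = 12.10°; offset = 16.4·tan 12.10° = 3.516 m.
Layer 2: sin θ = p·866 = 0.2966 → θ = 17.25°; offset = 23.5·tan 17.25° = 7.299 m.
Layer 3: sin θ = p·1027 = 0.3518 → θ = 20.60°; offset = 4.6·tan 20.60° = 1.729 m.
Total horizontal offset = 12.543 m.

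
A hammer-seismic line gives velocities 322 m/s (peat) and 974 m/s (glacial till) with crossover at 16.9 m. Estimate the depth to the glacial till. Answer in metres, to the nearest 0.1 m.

h = (x_cross/2)·√((V₂−V₁)/(V₂+V₁)).
(V₂−V₁)/(V₂+V₁) = (974−322)/(974+322) = 0.5031; √ = 0.7093.
h = (16.9/2)·0.7093 = 5.99 m.

6.0 m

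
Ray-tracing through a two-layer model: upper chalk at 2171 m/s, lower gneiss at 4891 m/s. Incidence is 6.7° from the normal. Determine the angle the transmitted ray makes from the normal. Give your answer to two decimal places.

15.24°

sin θ₁/V₁ = sin θ₂/V₂ ⇒ sin θ₂ = 4891·sin 6.7°/2171 = 4891·0.1167/2171 = 0.2628.
θ₂ = arcsin 0.2628 = 15.24° from the normal.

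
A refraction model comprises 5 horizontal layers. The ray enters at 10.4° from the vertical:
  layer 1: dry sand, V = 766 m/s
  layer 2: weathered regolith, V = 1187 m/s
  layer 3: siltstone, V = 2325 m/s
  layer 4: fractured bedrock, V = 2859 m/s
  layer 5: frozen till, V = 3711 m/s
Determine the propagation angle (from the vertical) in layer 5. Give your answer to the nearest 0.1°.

Snell's law across each interface conserves sin θ / V, so sin θ_5 = V_5·sin θ₁/V₁.
sin θ_5 = 3711 × sin 10.4° / 766 = 0.8746.
θ_5 = arcsin 0.8746 = 60.99°.

61.0°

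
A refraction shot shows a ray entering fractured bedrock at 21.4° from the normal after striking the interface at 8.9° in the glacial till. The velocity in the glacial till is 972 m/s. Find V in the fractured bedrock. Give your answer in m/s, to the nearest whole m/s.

Snell's law: sin 8.9°/V₁ = sin 21.4°/V₂.
V₂ = V₁·sin 21.4°/sin 8.9° = 972 × 2.3585 = 2292.41 m/s.

2292 m/s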